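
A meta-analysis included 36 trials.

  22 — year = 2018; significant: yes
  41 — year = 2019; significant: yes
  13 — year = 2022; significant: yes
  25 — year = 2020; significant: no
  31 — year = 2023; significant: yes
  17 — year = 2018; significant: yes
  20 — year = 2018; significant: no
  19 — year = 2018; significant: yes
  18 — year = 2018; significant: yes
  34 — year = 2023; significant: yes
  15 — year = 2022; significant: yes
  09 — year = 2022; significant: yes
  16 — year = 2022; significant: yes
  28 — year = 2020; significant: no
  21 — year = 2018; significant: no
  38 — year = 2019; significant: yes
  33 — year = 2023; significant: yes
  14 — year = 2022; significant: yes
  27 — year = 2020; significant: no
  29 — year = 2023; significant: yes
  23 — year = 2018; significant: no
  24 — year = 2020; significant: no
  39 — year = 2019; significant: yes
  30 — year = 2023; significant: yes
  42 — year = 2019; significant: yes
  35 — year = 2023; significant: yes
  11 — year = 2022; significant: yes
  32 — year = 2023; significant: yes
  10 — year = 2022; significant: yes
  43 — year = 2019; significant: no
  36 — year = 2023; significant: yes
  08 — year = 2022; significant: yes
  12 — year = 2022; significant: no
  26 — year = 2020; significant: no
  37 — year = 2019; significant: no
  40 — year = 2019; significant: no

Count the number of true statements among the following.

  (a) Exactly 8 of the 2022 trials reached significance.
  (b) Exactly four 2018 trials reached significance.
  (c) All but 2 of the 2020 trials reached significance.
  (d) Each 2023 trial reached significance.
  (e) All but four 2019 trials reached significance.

(a) 2022: |A| = 9, |A ∩ B| = 8; needs |A ∩ B| = 8 — true.
(b) 2018: |A| = 7, |A ∩ B| = 4; needs |A ∩ B| = 4 — true.
(c) 2020: |A| = 5, |A ∩ B| = 0; needs |A ∖ B| = 2 — false.
(d) 2023: |A| = 8, |A ∩ B| = 8; needs A ⊆ B, i.e. every element of A is in B (|A ∖ B| = 0) — true.
(e) 2019: |A| = 7, |A ∩ B| = 4; needs |A ∖ B| = 4 — false.

3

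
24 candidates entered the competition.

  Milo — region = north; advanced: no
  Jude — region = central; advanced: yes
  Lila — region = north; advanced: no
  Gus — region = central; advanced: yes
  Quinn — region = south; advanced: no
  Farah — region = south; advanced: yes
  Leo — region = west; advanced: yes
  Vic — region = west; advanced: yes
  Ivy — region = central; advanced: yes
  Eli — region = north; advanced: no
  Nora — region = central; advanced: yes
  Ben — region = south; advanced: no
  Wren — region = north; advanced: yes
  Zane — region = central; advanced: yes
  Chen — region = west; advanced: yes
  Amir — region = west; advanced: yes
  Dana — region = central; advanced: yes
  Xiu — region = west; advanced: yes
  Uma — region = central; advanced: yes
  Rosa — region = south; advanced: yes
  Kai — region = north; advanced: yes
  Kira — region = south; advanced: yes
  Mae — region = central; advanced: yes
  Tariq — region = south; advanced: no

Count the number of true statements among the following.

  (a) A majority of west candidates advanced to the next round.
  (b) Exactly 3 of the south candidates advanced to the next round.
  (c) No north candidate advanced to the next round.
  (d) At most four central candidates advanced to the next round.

(a) west: |A| = 5, |A ∩ B| = 5; needs |A ∩ B| > |A ∖ B| — true.
(b) south: |A| = 6, |A ∩ B| = 3; needs |A ∩ B| = 3 — true.
(c) north: |A| = 5, |A ∩ B| = 2; needs A ∩ B = ∅ (|A ∩ B| = 0) — false.
(d) central: |A| = 8, |A ∩ B| = 8; needs |A ∩ B| ≤ 4 — false.

2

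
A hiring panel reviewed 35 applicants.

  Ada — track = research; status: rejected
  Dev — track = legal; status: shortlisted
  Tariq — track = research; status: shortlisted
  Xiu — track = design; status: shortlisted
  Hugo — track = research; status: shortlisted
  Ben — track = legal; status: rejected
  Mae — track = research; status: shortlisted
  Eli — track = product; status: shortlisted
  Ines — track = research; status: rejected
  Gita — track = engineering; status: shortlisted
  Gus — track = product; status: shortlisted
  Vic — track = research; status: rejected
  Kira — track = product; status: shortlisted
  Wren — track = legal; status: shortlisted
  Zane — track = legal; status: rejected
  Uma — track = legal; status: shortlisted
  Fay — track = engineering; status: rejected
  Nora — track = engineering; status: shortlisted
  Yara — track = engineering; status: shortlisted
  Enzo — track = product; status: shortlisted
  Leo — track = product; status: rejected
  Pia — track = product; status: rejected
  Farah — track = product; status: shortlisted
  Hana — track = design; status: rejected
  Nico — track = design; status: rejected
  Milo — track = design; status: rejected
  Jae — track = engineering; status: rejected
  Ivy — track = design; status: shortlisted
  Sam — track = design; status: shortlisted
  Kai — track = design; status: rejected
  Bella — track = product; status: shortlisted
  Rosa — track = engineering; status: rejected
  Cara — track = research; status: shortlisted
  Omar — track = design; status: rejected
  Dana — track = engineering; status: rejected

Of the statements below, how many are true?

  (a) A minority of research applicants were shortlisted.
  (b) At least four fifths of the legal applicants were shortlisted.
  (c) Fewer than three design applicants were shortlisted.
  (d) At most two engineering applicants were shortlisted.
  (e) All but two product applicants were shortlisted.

1

(a) research: |A| = 7, |A ∩ B| = 4; needs |A ∩ B| < |A ∖ B| — false.
(b) legal: |A| = 5, |A ∩ B| = 3; needs |A ∩ B| / |A| ≥ 4/5 — false.
(c) design: |A| = 8, |A ∩ B| = 3; needs |A ∩ B| < 3 — false.
(d) engineering: |A| = 7, |A ∩ B| = 3; needs |A ∩ B| ≤ 2 — false.
(e) product: |A| = 8, |A ∩ B| = 6; needs |A ∖ B| = 2 — true.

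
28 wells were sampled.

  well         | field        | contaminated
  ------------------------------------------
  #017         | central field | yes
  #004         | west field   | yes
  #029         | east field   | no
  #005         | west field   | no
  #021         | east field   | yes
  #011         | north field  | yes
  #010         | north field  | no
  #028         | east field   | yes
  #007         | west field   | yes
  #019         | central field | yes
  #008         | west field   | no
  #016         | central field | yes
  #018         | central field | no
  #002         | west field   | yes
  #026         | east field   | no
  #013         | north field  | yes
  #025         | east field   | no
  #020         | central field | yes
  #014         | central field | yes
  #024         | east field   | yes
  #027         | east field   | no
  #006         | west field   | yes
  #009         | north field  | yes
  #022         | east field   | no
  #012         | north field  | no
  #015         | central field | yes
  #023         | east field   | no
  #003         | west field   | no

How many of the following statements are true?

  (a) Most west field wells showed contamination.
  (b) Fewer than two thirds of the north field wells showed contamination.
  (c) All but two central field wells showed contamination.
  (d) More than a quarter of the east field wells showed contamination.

3

(a) west field: |A| = 7, |A ∩ B| = 4; needs |A ∩ B| > |A ∖ B| — true.
(b) north field: |A| = 5, |A ∩ B| = 3; needs |A ∩ B| / |A| < 2/3 — true.
(c) central field: |A| = 7, |A ∩ B| = 6; needs |A ∖ B| = 2 — false.
(d) east field: |A| = 9, |A ∩ B| = 3; needs |A ∩ B| / |A| > 1/4 — true.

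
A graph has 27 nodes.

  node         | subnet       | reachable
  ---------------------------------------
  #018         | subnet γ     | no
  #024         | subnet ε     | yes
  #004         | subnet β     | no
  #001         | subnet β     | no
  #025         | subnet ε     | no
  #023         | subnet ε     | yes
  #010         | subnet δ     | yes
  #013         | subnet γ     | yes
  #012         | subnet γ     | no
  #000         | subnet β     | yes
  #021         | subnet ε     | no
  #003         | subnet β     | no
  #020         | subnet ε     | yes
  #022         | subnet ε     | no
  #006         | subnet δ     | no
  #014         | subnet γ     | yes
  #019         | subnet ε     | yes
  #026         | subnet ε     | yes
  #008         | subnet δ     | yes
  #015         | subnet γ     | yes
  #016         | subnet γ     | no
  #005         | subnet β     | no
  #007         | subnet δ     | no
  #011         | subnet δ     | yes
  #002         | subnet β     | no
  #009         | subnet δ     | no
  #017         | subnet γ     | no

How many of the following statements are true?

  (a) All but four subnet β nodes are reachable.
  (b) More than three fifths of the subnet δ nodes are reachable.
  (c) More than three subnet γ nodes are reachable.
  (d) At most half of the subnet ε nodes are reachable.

0

(a) subnet β: |A| = 6, |A ∩ B| = 1; needs |A ∖ B| = 4 — false.
(b) subnet δ: |A| = 6, |A ∩ B| = 3; needs |A ∩ B| / |A| > 3/5 — false.
(c) subnet γ: |A| = 7, |A ∩ B| = 3; needs |A ∩ B| > 3 — false.
(d) subnet ε: |A| = 8, |A ∩ B| = 5; needs |A ∩ B| ≤ |A ∖ B| — false.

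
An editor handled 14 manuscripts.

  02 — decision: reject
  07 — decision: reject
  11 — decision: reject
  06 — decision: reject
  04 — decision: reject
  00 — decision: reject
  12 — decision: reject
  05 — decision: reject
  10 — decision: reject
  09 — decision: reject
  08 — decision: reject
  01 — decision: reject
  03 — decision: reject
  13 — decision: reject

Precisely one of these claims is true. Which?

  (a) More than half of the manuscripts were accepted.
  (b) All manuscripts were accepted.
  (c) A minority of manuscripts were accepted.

(c)

|A| = 14, |A ∩ B| = 0, |A ∖ B| = 14.
(a) requires |A ∩ B| > |A ∖ B|: false.
(b) requires A ⊆ B, i.e. every element of A is in B (|A ∖ B| = 0): false.
(c) requires |A ∩ B| < |A ∖ B|: true.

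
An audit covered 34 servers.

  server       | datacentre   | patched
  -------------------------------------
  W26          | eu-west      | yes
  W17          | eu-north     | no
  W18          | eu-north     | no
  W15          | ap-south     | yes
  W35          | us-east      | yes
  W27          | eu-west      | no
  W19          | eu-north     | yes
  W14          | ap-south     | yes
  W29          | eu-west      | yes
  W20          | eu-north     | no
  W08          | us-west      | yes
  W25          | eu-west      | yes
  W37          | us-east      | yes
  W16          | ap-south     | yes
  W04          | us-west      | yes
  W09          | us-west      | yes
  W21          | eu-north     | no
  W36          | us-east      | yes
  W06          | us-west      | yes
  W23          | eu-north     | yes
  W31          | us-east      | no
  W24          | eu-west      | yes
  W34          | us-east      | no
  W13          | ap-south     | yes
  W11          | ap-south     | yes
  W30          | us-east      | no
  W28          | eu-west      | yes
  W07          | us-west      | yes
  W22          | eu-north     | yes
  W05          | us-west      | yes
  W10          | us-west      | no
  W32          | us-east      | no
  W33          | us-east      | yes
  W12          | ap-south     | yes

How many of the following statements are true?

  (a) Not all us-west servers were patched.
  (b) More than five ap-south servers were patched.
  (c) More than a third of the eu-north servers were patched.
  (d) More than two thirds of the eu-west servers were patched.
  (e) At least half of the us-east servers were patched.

5

(a) us-west: |A| = 7, |A ∩ B| = 6; needs A ⊄ B (|A ∖ B| ≥ 1) — true.
(b) ap-south: |A| = 6, |A ∩ B| = 6; needs |A ∩ B| > 5 — true.
(c) eu-north: |A| = 7, |A ∩ B| = 3; needs |A ∩ B| / |A| > 1/3 — true.
(d) eu-west: |A| = 6, |A ∩ B| = 5; needs |A ∩ B| / |A| > 2/3 — true.
(e) us-east: |A| = 8, |A ∩ B| = 4; needs |A ∩ B| ≥ |A ∖ B| — true.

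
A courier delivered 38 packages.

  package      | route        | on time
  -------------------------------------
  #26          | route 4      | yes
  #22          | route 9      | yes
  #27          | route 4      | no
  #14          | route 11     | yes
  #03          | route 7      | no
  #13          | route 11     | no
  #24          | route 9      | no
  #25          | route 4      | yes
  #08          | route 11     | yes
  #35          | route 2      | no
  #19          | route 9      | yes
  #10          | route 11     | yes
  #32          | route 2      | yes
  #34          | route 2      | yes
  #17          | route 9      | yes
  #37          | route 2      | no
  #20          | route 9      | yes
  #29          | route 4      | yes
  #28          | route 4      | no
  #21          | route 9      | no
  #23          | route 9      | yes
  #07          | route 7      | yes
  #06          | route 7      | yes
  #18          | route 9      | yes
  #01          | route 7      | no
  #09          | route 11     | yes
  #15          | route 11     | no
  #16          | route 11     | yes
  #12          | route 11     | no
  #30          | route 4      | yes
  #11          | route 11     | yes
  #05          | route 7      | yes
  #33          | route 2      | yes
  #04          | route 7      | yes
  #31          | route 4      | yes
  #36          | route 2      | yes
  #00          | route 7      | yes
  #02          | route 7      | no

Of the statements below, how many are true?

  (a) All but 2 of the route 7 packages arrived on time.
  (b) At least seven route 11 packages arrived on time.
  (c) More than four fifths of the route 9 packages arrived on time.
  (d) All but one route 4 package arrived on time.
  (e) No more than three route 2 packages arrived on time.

(a) route 7: |A| = 8, |A ∩ B| = 5; needs |A ∖ B| = 2 — false.
(b) route 11: |A| = 9, |A ∩ B| = 6; needs |A ∩ B| ≥ 7 — false.
(c) route 9: |A| = 8, |A ∩ B| = 6; needs |A ∩ B| / |A| > 4/5 — false.
(d) route 4: |A| = 7, |A ∩ B| = 5; needs |A ∖ B| = 1 — false.
(e) route 2: |A| = 6, |A ∩ B| = 4; needs |A ∩ B| ≤ 3 — false.

0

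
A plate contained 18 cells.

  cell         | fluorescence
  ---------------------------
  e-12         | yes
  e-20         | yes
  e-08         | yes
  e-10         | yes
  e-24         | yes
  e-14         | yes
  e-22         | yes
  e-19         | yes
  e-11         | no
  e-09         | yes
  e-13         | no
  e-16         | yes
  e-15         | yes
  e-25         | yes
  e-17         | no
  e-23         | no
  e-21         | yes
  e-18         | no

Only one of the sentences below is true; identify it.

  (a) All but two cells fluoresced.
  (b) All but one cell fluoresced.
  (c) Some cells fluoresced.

(c)

|A| = 18, |A ∩ B| = 13, |A ∖ B| = 5.
(a) requires |A ∖ B| = 2: false.
(b) requires |A ∖ B| = 1: false.
(c) requires A ∩ B ≠ ∅ (|A ∩ B| ≥ 1): true.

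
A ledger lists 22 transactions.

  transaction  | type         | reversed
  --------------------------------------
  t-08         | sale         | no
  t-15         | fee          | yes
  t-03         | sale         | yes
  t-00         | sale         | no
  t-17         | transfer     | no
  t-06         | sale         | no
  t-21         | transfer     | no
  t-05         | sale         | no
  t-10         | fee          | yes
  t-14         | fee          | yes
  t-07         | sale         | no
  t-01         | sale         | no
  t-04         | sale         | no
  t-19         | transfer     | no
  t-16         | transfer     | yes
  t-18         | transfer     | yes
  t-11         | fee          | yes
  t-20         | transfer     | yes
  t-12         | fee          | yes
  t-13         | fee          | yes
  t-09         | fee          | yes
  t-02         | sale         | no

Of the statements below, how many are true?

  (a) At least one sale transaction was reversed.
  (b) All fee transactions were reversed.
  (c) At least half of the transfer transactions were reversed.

(a) sale: |A| = 9, |A ∩ B| = 1; needs A ∩ B ≠ ∅ (|A ∩ B| ≥ 1) — true.
(b) fee: |A| = 7, |A ∩ B| = 7; needs A ⊆ B, i.e. every element of A is in B (|A ∖ B| = 0) — true.
(c) transfer: |A| = 6, |A ∩ B| = 3; needs |A ∩ B| ≥ |A ∖ B| — true.

3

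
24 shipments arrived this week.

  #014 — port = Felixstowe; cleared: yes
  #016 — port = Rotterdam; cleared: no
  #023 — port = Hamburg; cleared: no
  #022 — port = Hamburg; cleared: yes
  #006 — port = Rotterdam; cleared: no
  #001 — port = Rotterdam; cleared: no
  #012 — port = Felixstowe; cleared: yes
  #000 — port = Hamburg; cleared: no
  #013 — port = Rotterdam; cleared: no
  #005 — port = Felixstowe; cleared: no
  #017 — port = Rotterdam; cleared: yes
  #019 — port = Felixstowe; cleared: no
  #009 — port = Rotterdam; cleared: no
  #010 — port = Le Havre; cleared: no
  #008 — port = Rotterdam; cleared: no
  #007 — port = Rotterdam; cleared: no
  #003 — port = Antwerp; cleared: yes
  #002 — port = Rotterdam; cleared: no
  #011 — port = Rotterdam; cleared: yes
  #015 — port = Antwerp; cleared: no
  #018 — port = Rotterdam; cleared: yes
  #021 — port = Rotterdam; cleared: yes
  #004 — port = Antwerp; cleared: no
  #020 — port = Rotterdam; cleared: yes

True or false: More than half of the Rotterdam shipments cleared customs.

False

The determiner here denotes the relation: |A ∩ B| > |A ∖ B|.
A (the restrictor) = {#016, #006, #001, #013, #017, #009, #008, #007, #002, #011, #018, #021, #020}, |A| = 13.
A ∩ B = {#017, #011, #018, #021, #020}, so |A ∩ B| = 5.
A ∖ B = {#016, #006, #001, #013, #009, #008, #007, #002}, so |A ∖ B| = 8.
5 < 8, so the statement is false.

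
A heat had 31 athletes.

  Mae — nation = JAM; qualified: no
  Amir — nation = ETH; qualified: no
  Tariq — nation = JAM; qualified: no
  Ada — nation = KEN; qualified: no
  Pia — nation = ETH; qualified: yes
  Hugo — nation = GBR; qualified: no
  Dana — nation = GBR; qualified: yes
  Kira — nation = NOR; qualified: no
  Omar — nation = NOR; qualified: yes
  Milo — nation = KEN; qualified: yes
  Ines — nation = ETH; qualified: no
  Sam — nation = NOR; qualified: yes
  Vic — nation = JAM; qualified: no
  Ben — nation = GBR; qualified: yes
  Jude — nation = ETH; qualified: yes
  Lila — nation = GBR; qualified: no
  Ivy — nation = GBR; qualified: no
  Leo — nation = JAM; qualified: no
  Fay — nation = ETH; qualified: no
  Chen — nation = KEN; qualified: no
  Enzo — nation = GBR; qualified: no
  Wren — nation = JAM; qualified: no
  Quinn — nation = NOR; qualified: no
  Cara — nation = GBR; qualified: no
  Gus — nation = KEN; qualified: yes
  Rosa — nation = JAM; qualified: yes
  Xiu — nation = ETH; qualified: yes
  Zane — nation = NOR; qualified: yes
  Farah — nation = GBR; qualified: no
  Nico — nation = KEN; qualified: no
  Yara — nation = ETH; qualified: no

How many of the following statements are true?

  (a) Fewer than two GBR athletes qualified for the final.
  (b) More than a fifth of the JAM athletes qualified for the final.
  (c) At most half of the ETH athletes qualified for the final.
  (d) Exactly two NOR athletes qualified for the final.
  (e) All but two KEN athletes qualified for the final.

1

(a) GBR: |A| = 8, |A ∩ B| = 2; needs |A ∩ B| < 2 — false.
(b) JAM: |A| = 6, |A ∩ B| = 1; needs |A ∩ B| / |A| > 1/5 — false.
(c) ETH: |A| = 7, |A ∩ B| = 3; needs |A ∩ B| ≤ |A ∖ B| — true.
(d) NOR: |A| = 5, |A ∩ B| = 3; needs |A ∩ B| = 2 — false.
(e) KEN: |A| = 5, |A ∩ B| = 2; needs |A ∖ B| = 2 — false.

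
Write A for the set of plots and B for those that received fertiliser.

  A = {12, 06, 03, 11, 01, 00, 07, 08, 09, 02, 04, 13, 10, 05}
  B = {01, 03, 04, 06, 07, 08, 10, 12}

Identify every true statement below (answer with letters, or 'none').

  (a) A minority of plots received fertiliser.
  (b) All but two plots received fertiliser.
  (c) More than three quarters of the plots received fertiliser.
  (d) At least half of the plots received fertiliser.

|A| = 14, |A ∩ B| = 8, |A ∖ B| = 6.
(a) |A ∩ B| < |A ∖ B|: fails.
(b) |A ∖ B| = 2: fails.
(c) |A ∩ B| / |A| > 3/4: fails.
(d) |A ∩ B| ≥ |A ∖ B|: holds.

(d)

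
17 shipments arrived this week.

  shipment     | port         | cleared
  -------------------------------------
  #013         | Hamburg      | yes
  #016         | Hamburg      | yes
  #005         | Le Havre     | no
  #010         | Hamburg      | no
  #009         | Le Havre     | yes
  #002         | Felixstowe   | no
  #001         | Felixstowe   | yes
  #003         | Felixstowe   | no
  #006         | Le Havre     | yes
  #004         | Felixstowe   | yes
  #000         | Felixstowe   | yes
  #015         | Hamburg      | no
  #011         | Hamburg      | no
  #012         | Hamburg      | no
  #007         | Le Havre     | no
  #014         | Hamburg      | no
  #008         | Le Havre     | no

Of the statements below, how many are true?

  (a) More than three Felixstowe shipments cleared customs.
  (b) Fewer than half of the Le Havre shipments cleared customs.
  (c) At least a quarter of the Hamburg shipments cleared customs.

2

(a) Felixstowe: |A| = 5, |A ∩ B| = 3; needs |A ∩ B| > 3 — false.
(b) Le Havre: |A| = 5, |A ∩ B| = 2; needs |A ∩ B| < |A ∖ B| — true.
(c) Hamburg: |A| = 7, |A ∩ B| = 2; needs |A ∩ B| / |A| ≥ 1/4 — true.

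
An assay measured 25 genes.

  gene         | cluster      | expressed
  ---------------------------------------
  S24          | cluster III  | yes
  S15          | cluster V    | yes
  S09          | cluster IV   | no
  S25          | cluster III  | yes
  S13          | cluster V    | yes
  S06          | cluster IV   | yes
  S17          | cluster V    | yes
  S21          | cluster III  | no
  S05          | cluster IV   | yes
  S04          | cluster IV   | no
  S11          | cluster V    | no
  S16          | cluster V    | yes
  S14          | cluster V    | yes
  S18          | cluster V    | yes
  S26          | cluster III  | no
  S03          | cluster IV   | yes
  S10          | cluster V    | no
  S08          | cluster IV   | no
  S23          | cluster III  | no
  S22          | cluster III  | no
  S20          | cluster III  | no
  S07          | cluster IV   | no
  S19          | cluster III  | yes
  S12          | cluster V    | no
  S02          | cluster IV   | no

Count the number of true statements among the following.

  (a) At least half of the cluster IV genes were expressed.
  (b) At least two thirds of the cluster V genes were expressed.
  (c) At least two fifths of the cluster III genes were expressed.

(a) cluster IV: |A| = 8, |A ∩ B| = 3; needs |A ∩ B| ≥ |A ∖ B| — false.
(b) cluster V: |A| = 9, |A ∩ B| = 6; needs |A ∩ B| / |A| ≥ 2/3 — true.
(c) cluster III: |A| = 8, |A ∩ B| = 3; needs |A ∩ B| / |A| ≥ 2/5 — false.

1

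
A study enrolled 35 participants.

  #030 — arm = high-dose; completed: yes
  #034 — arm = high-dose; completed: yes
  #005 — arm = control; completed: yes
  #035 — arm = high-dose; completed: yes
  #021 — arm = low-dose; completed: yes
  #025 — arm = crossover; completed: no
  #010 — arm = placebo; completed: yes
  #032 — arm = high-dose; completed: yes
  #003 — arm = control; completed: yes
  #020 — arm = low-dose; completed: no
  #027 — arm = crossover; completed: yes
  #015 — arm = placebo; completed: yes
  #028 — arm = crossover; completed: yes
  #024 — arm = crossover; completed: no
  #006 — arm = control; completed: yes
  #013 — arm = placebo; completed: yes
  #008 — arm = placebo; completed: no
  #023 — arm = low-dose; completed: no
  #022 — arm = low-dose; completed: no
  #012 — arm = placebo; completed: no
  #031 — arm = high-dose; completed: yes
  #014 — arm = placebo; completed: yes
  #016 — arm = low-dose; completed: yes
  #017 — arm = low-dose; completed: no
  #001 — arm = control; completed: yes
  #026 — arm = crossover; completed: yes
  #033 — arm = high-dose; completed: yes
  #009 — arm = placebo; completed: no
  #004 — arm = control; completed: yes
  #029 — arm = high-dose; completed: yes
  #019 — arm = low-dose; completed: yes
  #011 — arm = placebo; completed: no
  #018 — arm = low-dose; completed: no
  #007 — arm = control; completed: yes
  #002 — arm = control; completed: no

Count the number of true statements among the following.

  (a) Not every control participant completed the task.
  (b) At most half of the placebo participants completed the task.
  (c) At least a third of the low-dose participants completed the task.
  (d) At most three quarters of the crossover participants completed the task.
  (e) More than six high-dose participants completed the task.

5

(a) control: |A| = 7, |A ∩ B| = 6; needs A ⊄ B (|A ∖ B| ≥ 1) — true.
(b) placebo: |A| = 8, |A ∩ B| = 4; needs |A ∩ B| ≤ |A ∖ B| — true.
(c) low-dose: |A| = 8, |A ∩ B| = 3; needs |A ∩ B| / |A| ≥ 1/3 — true.
(d) crossover: |A| = 5, |A ∩ B| = 3; needs |A ∩ B| / |A| ≤ 3/4 — true.
(e) high-dose: |A| = 7, |A ∩ B| = 7; needs |A ∩ B| > 6 — true.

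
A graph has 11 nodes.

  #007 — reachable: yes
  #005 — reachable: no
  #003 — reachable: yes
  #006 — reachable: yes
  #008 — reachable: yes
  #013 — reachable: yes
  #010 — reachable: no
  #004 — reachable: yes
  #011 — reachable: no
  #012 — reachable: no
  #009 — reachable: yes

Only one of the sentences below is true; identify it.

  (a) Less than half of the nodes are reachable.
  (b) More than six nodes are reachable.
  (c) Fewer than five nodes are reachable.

(b)

|A| = 11, |A ∩ B| = 7, |A ∖ B| = 4.
(a) requires |A ∩ B| < |A ∖ B|: false.
(b) requires |A ∩ B| > 6: true.
(c) requires |A ∩ B| < 5: false.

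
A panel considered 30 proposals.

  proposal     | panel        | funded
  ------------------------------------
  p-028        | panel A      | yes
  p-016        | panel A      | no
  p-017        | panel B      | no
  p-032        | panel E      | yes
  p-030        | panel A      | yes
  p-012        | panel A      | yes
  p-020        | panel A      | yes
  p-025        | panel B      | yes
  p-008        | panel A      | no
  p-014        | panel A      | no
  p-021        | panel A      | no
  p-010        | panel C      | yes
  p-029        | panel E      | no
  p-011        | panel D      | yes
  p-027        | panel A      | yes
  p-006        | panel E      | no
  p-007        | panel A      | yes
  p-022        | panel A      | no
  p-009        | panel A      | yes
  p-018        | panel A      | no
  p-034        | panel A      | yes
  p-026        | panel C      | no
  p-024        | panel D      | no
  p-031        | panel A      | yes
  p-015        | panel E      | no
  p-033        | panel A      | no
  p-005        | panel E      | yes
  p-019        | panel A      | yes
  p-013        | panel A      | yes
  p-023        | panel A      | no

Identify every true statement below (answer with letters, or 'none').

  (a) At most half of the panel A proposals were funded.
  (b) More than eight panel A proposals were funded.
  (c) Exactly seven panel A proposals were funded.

(b)

|A| = 19, |A ∩ B| = 11, |A ∖ B| = 8.
(a) |A ∩ B| ≤ |A ∖ B|: fails.
(b) |A ∩ B| > 8: holds.
(c) |A ∩ B| = 7: fails.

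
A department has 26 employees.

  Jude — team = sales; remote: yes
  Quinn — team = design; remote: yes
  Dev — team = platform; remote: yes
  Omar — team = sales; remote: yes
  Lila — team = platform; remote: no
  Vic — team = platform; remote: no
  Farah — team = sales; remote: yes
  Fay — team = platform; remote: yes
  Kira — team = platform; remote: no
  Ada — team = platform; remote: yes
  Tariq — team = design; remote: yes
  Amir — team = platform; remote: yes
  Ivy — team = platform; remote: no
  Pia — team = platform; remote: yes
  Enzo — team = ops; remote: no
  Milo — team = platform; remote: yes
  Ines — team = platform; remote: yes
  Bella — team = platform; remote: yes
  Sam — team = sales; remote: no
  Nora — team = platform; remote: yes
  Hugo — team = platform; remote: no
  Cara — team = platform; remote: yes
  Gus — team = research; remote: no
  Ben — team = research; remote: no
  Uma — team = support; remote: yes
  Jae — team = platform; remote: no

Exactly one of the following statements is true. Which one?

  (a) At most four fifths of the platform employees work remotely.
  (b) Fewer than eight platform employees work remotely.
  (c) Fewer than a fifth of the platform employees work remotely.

|A| = 16, |A ∩ B| = 10, |A ∖ B| = 6.
(a) requires |A ∩ B| / |A| ≤ 4/5: true.
(b) requires |A ∩ B| < 8: false.
(c) requires |A ∩ B| / |A| < 1/5: false.

(a)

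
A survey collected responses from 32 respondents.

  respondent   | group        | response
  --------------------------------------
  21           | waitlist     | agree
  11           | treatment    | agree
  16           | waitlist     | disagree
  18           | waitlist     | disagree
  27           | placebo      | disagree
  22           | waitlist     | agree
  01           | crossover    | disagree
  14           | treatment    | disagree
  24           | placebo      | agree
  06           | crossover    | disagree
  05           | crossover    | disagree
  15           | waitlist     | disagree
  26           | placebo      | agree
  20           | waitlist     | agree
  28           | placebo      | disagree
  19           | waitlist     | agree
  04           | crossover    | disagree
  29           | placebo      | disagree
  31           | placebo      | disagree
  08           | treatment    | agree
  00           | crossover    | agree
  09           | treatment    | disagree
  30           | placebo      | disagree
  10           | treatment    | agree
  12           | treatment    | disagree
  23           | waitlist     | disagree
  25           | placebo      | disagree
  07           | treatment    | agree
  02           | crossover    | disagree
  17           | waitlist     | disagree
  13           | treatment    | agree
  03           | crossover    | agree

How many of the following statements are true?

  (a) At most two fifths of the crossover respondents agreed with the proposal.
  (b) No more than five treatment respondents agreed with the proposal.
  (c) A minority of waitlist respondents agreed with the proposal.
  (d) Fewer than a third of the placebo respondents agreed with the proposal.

4

(a) crossover: |A| = 7, |A ∩ B| = 2; needs |A ∩ B| / |A| ≤ 2/5 — true.
(b) treatment: |A| = 8, |A ∩ B| = 5; needs |A ∩ B| ≤ 5 — true.
(c) waitlist: |A| = 9, |A ∩ B| = 4; needs |A ∩ B| < |A ∖ B| — true.
(d) placebo: |A| = 8, |A ∩ B| = 2; needs |A ∩ B| / |A| < 1/3 — true.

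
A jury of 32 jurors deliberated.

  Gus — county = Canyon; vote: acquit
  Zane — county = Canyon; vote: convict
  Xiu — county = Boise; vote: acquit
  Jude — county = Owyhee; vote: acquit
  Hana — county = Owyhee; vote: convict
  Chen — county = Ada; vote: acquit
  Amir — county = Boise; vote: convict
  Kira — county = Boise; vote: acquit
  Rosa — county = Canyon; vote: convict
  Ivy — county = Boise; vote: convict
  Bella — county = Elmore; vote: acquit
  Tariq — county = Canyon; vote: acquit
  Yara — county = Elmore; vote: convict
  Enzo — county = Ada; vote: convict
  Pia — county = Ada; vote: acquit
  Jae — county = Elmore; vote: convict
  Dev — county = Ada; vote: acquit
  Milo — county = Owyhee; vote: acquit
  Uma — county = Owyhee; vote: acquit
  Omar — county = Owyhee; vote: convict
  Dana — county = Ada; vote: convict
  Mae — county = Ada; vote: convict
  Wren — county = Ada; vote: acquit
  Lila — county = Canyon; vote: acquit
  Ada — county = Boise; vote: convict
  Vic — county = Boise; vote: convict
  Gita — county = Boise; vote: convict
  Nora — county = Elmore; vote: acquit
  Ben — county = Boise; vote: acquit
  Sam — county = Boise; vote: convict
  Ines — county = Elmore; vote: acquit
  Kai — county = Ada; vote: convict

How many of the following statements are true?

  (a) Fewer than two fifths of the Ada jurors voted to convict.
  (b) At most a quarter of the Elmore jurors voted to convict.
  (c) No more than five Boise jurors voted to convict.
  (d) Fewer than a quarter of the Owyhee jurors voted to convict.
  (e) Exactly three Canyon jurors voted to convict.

(a) Ada: |A| = 8, |A ∩ B| = 4; needs |A ∩ B| / |A| < 2/5 — false.
(b) Elmore: |A| = 5, |A ∩ B| = 2; needs |A ∩ B| / |A| ≤ 1/4 — false.
(c) Boise: |A| = 9, |A ∩ B| = 6; needs |A ∩ B| ≤ 5 — false.
(d) Owyhee: |A| = 5, |A ∩ B| = 2; needs |A ∩ B| / |A| < 1/4 — false.
(e) Canyon: |A| = 5, |A ∩ B| = 2; needs |A ∩ B| = 3 — false.

0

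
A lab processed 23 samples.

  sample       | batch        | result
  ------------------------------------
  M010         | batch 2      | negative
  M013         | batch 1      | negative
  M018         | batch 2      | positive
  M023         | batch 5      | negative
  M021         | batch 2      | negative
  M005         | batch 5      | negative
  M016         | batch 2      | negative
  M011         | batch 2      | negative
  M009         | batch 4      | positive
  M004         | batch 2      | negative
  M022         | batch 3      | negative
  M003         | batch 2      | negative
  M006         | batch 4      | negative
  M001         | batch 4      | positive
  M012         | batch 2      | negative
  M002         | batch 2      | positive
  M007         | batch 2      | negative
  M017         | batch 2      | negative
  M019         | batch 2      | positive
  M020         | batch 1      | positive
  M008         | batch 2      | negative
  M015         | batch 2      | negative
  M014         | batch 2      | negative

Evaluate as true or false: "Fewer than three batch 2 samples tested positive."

The determiner here denotes the relation: |A ∩ B| < 3.
|A| = 15, |A ∩ B| = 3, |A ∖ B| = 12.
|A ∩ B| = 3, so the statement is false.

False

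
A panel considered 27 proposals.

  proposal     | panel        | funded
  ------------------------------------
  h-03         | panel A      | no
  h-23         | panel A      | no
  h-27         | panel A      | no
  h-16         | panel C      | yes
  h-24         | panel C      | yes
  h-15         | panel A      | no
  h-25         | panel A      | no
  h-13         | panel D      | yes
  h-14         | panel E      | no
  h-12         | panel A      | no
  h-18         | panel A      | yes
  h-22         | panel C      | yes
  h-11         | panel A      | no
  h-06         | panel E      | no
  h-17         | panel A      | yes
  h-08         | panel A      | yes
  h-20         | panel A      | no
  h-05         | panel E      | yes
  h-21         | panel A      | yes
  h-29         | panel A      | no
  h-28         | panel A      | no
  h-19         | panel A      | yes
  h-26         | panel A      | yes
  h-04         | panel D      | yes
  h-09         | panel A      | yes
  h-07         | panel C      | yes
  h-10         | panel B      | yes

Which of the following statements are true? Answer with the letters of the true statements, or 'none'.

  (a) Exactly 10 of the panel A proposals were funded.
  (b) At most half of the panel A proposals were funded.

|A| = 17, |A ∩ B| = 7, |A ∖ B| = 10.
(a) |A ∩ B| = 10: fails.
(b) |A ∩ B| ≤ |A ∖ B|: holds.

(b)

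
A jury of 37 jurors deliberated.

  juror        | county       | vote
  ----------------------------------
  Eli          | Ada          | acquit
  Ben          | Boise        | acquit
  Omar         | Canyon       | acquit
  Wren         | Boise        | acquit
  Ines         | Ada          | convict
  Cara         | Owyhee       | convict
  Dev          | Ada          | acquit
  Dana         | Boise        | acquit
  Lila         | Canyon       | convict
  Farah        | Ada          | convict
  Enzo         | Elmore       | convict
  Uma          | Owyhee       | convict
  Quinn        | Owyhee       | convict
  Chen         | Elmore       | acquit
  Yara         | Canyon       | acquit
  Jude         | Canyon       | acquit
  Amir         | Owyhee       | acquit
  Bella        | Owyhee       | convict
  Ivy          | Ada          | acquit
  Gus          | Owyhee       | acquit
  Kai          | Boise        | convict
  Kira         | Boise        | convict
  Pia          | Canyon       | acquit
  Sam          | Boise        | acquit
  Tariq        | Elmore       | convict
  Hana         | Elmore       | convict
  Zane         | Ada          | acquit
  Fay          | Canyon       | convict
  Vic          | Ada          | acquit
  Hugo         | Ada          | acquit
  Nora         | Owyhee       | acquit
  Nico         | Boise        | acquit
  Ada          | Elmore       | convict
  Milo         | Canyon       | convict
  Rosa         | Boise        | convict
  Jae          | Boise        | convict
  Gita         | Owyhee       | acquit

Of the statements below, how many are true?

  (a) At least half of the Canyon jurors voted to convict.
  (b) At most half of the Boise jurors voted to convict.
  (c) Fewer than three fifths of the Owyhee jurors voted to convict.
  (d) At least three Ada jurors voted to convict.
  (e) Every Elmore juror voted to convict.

2

(a) Canyon: |A| = 7, |A ∩ B| = 3; needs |A ∩ B| ≥ |A ∖ B| — false.
(b) Boise: |A| = 9, |A ∩ B| = 4; needs |A ∩ B| ≤ |A ∖ B| — true.
(c) Owyhee: |A| = 8, |A ∩ B| = 4; needs |A ∩ B| / |A| < 3/5 — true.
(d) Ada: |A| = 8, |A ∩ B| = 2; needs |A ∩ B| ≥ 3 — false.
(e) Elmore: |A| = 5, |A ∩ B| = 4; needs A ⊆ B, i.e. every element of A is in B (|A ∖ B| = 0) — false.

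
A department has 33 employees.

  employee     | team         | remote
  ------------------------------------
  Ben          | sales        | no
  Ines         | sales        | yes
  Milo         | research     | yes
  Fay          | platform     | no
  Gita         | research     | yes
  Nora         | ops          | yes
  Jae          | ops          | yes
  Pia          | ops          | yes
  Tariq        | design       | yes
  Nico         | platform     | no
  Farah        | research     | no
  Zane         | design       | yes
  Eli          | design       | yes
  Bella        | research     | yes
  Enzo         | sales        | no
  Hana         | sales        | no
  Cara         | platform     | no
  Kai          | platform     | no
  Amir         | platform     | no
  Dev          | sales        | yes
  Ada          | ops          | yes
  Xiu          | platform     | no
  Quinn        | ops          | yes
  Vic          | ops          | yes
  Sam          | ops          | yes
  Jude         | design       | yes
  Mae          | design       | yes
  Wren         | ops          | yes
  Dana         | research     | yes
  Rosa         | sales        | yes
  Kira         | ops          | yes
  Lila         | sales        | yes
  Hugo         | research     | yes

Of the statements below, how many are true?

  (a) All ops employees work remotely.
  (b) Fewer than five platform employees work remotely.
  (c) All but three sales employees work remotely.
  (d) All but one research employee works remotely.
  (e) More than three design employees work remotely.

(a) ops: |A| = 9, |A ∩ B| = 9; needs A ⊆ B, i.e. every element of A is in B (|A ∖ B| = 0) — true.
(b) platform: |A| = 6, |A ∩ B| = 0; needs |A ∩ B| < 5 — true.
(c) sales: |A| = 7, |A ∩ B| = 4; needs |A ∖ B| = 3 — true.
(d) research: |A| = 6, |A ∩ B| = 5; needs |A ∖ B| = 1 — true.
(e) design: |A| = 5, |A ∩ B| = 5; needs |A ∩ B| > 3 — true.

5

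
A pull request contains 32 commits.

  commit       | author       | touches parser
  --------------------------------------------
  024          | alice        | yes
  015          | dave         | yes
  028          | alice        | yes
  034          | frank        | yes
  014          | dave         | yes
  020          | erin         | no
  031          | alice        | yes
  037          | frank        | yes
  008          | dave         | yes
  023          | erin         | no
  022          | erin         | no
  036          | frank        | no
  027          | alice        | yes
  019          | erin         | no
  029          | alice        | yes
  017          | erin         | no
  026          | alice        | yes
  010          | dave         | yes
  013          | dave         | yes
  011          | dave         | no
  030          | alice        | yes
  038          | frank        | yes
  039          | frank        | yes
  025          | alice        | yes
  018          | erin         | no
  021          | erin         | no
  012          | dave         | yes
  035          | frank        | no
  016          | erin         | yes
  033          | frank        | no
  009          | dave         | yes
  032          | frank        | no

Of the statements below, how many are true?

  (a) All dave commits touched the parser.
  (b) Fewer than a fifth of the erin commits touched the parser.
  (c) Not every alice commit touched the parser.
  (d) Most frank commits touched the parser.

(a) dave: |A| = 8, |A ∩ B| = 7; needs A ⊆ B, i.e. every element of A is in B (|A ∖ B| = 0) — false.
(b) erin: |A| = 8, |A ∩ B| = 1; needs |A ∩ B| / |A| < 1/5 — true.
(c) alice: |A| = 8, |A ∩ B| = 8; needs A ⊄ B (|A ∖ B| ≥ 1) — false.
(d) frank: |A| = 8, |A ∩ B| = 4; needs |A ∩ B| > |A ∖ B| — false.

1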